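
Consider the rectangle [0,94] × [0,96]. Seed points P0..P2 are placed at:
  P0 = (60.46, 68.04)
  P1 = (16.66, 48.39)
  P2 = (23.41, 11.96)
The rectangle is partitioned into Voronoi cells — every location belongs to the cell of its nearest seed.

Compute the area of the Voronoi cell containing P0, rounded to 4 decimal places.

1. box [0,94]×[0,96]: [(0, 0) (94, 0) (94, 96) (0, 96)]
2. ⊥bis P0·P1 via (38.56,58.215): [(64.677, 0) (94, 0) (94, 96) (21.6085, 96)]  |A|=4882.2953
3. ⊥bis P0·P2 via (41.935,40): [(48.7524, 35.496) (94, 5.6026) (94, 96) (21.6085, 96)]  |A|=4235.1202
4. canonical 4-gon: [(48.7524, 35.496) (94, 5.6026) (94, 96) (21.6085, 96)]
5. shoelace: 4235.1202

Area of P0's cell: 4235.1202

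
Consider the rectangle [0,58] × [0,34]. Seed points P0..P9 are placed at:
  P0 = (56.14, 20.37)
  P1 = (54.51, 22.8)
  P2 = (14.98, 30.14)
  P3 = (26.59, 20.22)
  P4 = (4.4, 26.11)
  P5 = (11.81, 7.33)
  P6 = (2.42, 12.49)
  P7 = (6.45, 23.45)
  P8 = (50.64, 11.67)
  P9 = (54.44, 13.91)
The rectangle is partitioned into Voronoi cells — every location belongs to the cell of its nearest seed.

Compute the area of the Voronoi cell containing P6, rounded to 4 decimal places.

Area of P6's cell: 114.6086

1. box [0,58]×[0,34]: [(0, 0) (58, 0) (58, 34) (0, 34)]
2. ⊥bis P6·P0 via (29.28,16.43): [(0, 0) (31.6901, 0) (26.7027, 34) (0, 34)]  |A|=992.6772
3. ⊥bis P6·P1 via (28.465,17.645): [(0, 0) (31.6901, 0) (30.9247, 5.2177) (25.2279, 34) (0, 34)]  |A|=971.453
4. ⊥bis P6·P2 via (8.7,21.315): [(0, 27.506) (0, 0) (31.6901, 0) (30.9247, 5.2177) (30.8598, 5.5458)]  |A|=512.3321
5. ⊥bis P6·P3 via (14.505,16.355): [(14.1617, 17.4284) (0, 27.506) (0, 0) (19.7356, 0)]  |A|=366.7462
6. ⊥bis P6·P4 via (3.41,19.3): [(14.1617, 17.4284) (13.6167, 17.8162) (0, 19.7957) (0, 0) (19.7356, 0)]  |A|=314.2517
7. ⊥bis P6·P5 via (7.115,9.91): [(11.6192, 18.1066) (0, 19.7957) (0, 0) (1.6692, 0)]  |A|=130.1174
8. ⊥bis P6·P7 via (4.435,17.97): [(10.3491, 15.7954) (0, 19.6008) (0, 0) (1.6692, 0)]  |A|=114.6086
9. ⊥bis P6·P8 via (26.53,12.08): [(10.3491, 15.7954) (0, 19.6008) (0, 0) (1.6692, 0)]  |A|=114.6086
10. ⊥bis P6·P9 via (28.43,13.2): [(10.3491, 15.7954) (0, 19.6008) (0, 0) (1.6692, 0)]  |A|=114.6086
11. canonical 4-gon: [(10.3491, 15.7954) (0, 19.6008) (0, 0) (1.6692, 0)]
12. shoelace: 114.6086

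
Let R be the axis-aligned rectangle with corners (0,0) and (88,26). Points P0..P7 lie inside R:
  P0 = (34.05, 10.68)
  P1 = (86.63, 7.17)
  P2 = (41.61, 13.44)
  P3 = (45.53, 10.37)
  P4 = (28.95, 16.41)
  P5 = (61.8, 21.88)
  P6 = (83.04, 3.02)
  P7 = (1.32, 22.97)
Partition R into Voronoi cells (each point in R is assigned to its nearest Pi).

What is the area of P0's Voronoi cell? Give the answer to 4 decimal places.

1. box [0,88]×[0,26]: [(0, 0) (88, 0) (88, 26) (0, 26)]
2. ⊥bis P0·P1 via (60.34,8.925): [(0, 0) (59.7442, 0) (61.4798, 26) (0, 26)]  |A|=1575.9127
3. ⊥bis P0·P2 via (37.83,12.06): [(0, 0) (42.2329, 0) (32.7408, 26) (0, 26)]  |A|=974.6575
4. ⊥bis P0·P3 via (39.79,10.525): [(0, 0) (39.5058, 0) (39.6936, 6.9553) (32.7408, 26) (0, 26)]  |A|=965.1736
5. ⊥bis P0·P4 via (31.5,13.545): [(16.2818, 0) (39.5058, 0) (39.6936, 6.9553) (35.8684, 17.4331)]  |A|=216.7199
6. ⊥bis P0·P5 via (47.925,16.28): [(16.2818, 0) (39.5058, 0) (39.6936, 6.9553) (35.8684, 17.4331)]  |A|=216.7199
7. ⊥bis P0·P6 via (58.545,6.85): [(16.2818, 0) (39.5058, 0) (39.6936, 6.9553) (35.8684, 17.4331)]  |A|=216.7199
8. ⊥bis P0·P7 via (17.685,16.825): [(16.2818, 0) (39.5058, 0) (39.6936, 6.9553) (35.8684, 17.4331)]  |A|=216.7199
9. canonical 4-gon: [(16.2818, 0) (39.5058, 0) (39.6936, 6.9553) (35.8684, 17.4331)]
10. shoelace: 216.7199

Area of P0's cell: 216.7199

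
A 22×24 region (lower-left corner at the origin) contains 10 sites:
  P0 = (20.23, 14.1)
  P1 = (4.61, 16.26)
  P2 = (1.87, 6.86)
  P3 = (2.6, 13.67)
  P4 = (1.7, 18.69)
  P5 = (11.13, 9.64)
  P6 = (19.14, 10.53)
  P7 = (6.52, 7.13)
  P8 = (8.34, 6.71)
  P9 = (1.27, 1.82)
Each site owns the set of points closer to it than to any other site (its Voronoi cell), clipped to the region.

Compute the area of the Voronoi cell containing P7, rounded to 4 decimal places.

1. box [0,22]×[0,24]: [(0, 0) (22, 0) (22, 24) (0, 24)]
2. ⊥bis P7·P0 via (13.375,10.615): [(0, 0) (18.7715, 0) (6.5702, 24) (0, 24)]  |A|=304.1012
3. ⊥bis P7·P1 via (5.565,11.695): [(0, 10.5308) (0, 0) (18.7715, 0) (12.1279, 13.068)]  |A|=186.5114
4. ⊥bis P7·P2 via (4.195,6.995): [(3.9418, 11.3554) (4.6012, 0) (18.7715, 0) (12.1279, 13.068)]  |A|=139.6321
5. ⊥bis P7·P3 via (4.56,10.4): [(7.3401, 12.0663) (4.0162, 10.0741) (4.6012, 0) (18.7715, 0) (12.1279, 13.068)]  |A|=137.4284
6. ⊥bis P7·P4 via (4.11,12.91): [(7.3401, 12.0663) (4.0162, 10.0741) (4.6012, 0) (18.7715, 0) (12.1279, 13.068)]  |A|=137.4284
7. ⊥bis P7·P5 via (8.825,8.385): [(6.9484, 11.8316) (4.0162, 10.0741) (4.6012, 0) (13.3904, 0)]  |A|=67.2789
8. ⊥bis P7·P6 via (12.83,8.83): [(6.9484, 11.8316) (4.0162, 10.0741) (4.6012, 0) (13.3904, 0)]  |A|=67.2789
9. ⊥bis P7·P8 via (7.43,6.92): [(8.0827, 9.7484) (6.9484, 11.8316) (4.0162, 10.0741) (4.6012, 0) (5.8331, 0)]  |A|=30.4433
10. ⊥bis P7·P9 via (3.895,4.475): [(6.3139, 2.0835) (8.0827, 9.7484) (6.9484, 11.8316) (4.0162, 10.0741) (4.3685, 4.0068)]  |A|=25.4864
11. canonical 5-gon: [(6.3139, 2.0835) (8.0827, 9.7484) (6.9484, 11.8316) (4.0162, 10.0741) (4.3685, 4.0068)]
12. shoelace: 25.4864

Area of P7's cell: 25.4864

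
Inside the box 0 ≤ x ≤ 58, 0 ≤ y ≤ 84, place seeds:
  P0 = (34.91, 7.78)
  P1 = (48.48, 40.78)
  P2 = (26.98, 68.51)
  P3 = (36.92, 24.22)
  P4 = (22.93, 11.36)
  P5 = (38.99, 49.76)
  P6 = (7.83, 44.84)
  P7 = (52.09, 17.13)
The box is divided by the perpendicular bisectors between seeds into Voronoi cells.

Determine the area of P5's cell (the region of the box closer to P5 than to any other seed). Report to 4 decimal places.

Area of P5's cell: 666.2144

1. box [0,58]×[0,84]: [(0, 0) (58, 0) (58, 84) (0, 84)]
2. ⊥bis P5·P0 via (36.95,28.77): [(0, 32.3611) (58, 26.7242) (58, 84) (0, 84)]  |A|=3158.5261
3. ⊥bis P5·P1 via (43.735,45.27): [(0, 32.3611) (28.8652, 29.5558) (58, 60.3452) (58, 84) (0, 84)]  |A|=2668.7566
4. ⊥bis P5·P2 via (32.985,59.135): [(0, 38.007) (0, 32.3611) (28.8652, 29.5558) (58, 60.3452) (58, 75.1579)]  |A|=1078.5401
5. ⊥bis P5·P3 via (37.955,36.99): [(2.8538, 39.8349) (36.0464, 37.1447) (58, 60.3452) (58, 75.1579)]  |A|=823.0069
6. ⊥bis P5·P4 via (30.96,30.56): [(5.196, 41.3352) (10.2086, 39.2388) (36.0464, 37.1447) (58, 60.3452) (58, 75.1579)]  |A|=816.7915
7. ⊥bis P5·P6 via (23.41,47.3): [(22.5924, 52.4782) (24.8704, 38.0505) (36.0464, 37.1447) (58, 60.3452) (58, 75.1579)]  |A|=666.2144
8. ⊥bis P5·P7 via (45.54,33.445): [(22.5924, 52.4782) (24.8704, 38.0505) (36.0464, 37.1447) (58, 60.3452) (58, 75.1579)]  |A|=666.2144
9. canonical 5-gon: [(22.5924, 52.4782) (24.8704, 38.0505) (36.0464, 37.1447) (58, 60.3452) (58, 75.1579)]
10. shoelace: 666.2144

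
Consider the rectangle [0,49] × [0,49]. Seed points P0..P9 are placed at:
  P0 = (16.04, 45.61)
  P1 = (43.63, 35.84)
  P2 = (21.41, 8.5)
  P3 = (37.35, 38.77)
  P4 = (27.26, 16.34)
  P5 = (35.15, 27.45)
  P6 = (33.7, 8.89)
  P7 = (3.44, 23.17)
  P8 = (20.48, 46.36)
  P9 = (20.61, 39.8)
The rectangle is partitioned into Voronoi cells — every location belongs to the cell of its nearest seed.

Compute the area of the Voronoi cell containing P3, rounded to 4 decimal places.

1. box [0,49]×[0,49]: [(0, 0) (49, 0) (49, 49) (0, 49)]
2. ⊥bis P3·P0 via (26.695,42.19): [(13.153, 0) (49, 0) (49, 49) (28.8808, 49)]  |A|=1371.1703
3. ⊥bis P3·P1 via (40.49,37.305): [(13.153, 0) (23.085, 0) (45.9464, 49) (28.8808, 49)]  |A|=661.4392
4. ⊥bis P3·P2 via (29.38,23.635): [(21.9886, 27.5273) (33.1788, 21.6346) (45.9464, 49) (28.8808, 49)]  |A|=373.9523
5. ⊥bis P3·P4 via (32.305,27.555): [(23.298, 31.6067) (35.3103, 26.2031) (45.9464, 49) (28.8808, 49)]  |A|=314.0713
6. ⊥bis P3·P5 via (36.25,33.11): [(24.5127, 35.3911) (38.343, 32.7032) (45.9464, 49) (28.8808, 49)]  |A|=239.0348
7. ⊥bis P3·P6 via (35.525,23.83): [(24.5127, 35.3911) (38.343, 32.7032) (45.9464, 49) (28.8808, 49)]  |A|=239.0348
8. ⊥bis P3·P7 via (20.395,30.97): [(24.5127, 35.3911) (38.343, 32.7032) (45.9464, 49) (28.8808, 49)]  |A|=239.0348
9. ⊥bis P3·P8 via (28.915,42.565): [(25.5929, 35.1812) (38.343, 32.7032) (45.9464, 49) (31.8102, 49)]  |A|=210.9861
10. ⊥bis P3·P9 via (28.98,39.285): [(29.2241, 43.252) (28.6905, 34.5792) (38.343, 32.7032) (45.9464, 49) (31.8102, 49)]  |A|=197.3933
11. canonical 5-gon: [(29.2241, 43.252) (28.6905, 34.5792) (38.343, 32.7032) (45.9464, 49) (31.8102, 49)]
12. shoelace: 197.3933

Area of P3's cell: 197.3933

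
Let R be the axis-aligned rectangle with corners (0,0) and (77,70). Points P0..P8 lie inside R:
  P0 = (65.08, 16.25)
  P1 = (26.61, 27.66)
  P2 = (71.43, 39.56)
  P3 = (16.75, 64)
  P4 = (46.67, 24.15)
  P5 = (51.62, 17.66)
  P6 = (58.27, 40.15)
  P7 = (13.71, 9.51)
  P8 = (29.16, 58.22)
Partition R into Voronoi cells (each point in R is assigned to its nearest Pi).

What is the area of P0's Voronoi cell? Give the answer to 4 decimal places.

Area of P0's cell: 522.6352

1. box [0,77]×[0,70]: [(0, 0) (77, 0) (77, 70) (0, 70)]
2. ⊥bis P0·P1 via (45.845,21.955): [(39.3333, 0) (77, 0) (77, 70) (60.0949, 70)]  |A|=1910.0145
3. ⊥bis P0·P2 via (68.255,27.905): [(49.1531, 33.1086) (39.3333, 0) (77, 0) (77, 25.5227)]  |A|=978.9116
4. ⊥bis P0·P3 via (40.915,40.125): [(49.1531, 33.1086) (39.3333, 0) (77, 0) (77, 25.5227)]  |A|=978.9116
5. ⊥bis P0·P4 via (55.875,20.2): [(60.131, 30.1181) (47.2069, 0) (77, 0) (77, 25.5227)]  |A|=663.9275
6. ⊥bis P0·P5 via (58.35,16.955): [(60.131, 30.1181) (59.599, 28.8784) (56.5739, 0) (77, 0) (77, 25.5227)]  |A|=528.6754
7. ⊥bis P0·P6 via (61.675,28.2): [(64.3618, 28.9656) (59.4619, 27.5694) (56.5739, 0) (77, 0) (77, 25.5227)]  |A|=522.6352
8. ⊥bis P0·P7 via (39.395,12.88): [(64.3618, 28.9656) (59.4619, 27.5694) (56.5739, 0) (77, 0) (77, 25.5227)]  |A|=522.6352
9. ⊥bis P0·P8 via (47.12,37.235): [(64.3618, 28.9656) (59.4619, 27.5694) (56.5739, 0) (77, 0) (77, 25.5227)]  |A|=522.6352
10. canonical 5-gon: [(64.3618, 28.9656) (59.4619, 27.5694) (56.5739, 0) (77, 0) (77, 25.5227)]
11. shoelace: 522.6352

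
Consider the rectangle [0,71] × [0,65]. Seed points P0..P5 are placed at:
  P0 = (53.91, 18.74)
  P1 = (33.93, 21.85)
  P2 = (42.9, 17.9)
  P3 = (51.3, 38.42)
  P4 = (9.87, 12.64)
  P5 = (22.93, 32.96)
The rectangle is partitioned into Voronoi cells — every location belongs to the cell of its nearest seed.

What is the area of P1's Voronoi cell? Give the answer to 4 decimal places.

1. box [0,71]×[0,65]: [(0, 0) (71, 0) (71, 65) (0, 65)]
2. ⊥bis P1·P0 via (43.92,20.295): [(0, 0) (40.761, 0) (50.8786, 65) (0, 65)]  |A|=2978.2855
3. ⊥bis P1·P2 via (38.415,19.875): [(0, 0) (29.6629, 0) (46.8287, 38.9814) (50.8786, 65) (0, 65)]  |A|=2761.9764
4. ⊥bis P1·P3 via (42.615,30.135): [(0, 0) (29.6629, 0) (42.8326, 29.9069) (9.3558, 65) (0, 65)]  |A|=1999.7837
5. ⊥bis P1·P4 via (21.9,17.245): [(28.5013, 0) (29.6629, 0) (42.8326, 29.9069) (9.3558, 65) (3.6197, 65)]  |A|=955.8517
6. ⊥bis P1·P5 via (28.43,27.405): [(20.8744, 19.9242) (28.5013, 0) (29.6629, 0) (42.8326, 29.9069) (37.0642, 35.9538)]  |A|=369.3697
7. canonical 5-gon: [(20.8744, 19.9242) (28.5013, 0) (29.6629, 0) (42.8326, 29.9069) (37.0642, 35.9538)]
8. shoelace: 369.3697

Area of P1's cell: 369.3697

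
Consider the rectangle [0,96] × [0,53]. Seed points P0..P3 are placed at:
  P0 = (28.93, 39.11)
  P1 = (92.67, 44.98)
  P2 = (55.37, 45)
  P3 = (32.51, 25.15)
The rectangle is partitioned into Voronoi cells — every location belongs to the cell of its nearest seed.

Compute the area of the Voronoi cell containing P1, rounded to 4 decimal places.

1. box [0,96]×[0,53]: [(0, 0) (96, 0) (96, 53) (0, 53)]
2. ⊥bis P1·P0 via (60.8,42.045): [(64.672, 0) (96, 0) (96, 53) (59.7911, 53)]  |A|=1789.7261
3. ⊥bis P1·P2 via (74.02,44.99): [(73.9959, 0) (96, 0) (96, 53) (74.0243, 53)]  |A|=1165.4655
4. ⊥bis P1·P3 via (62.59,35.065): [(73.9961, 0.4612) (74.1482, 0) (96, 0) (96, 53) (74.0243, 53)]  |A|=1165.4303
5. canonical 5-gon: [(73.9961, 0.4612) (74.1482, 0) (96, 0) (96, 53) (74.0243, 53)]
6. shoelace: 1165.4303

Area of P1's cell: 1165.4303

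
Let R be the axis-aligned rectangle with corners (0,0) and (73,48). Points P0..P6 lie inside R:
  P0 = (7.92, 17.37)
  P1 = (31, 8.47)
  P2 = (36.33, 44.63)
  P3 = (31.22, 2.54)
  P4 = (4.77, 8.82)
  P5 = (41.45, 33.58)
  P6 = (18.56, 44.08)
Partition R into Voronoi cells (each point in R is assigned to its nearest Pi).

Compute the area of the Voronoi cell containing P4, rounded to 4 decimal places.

1. box [0,73]×[0,48]: [(0, 0) (73, 0) (73, 48) (0, 48)]
2. ⊥bis P4·P0 via (6.345,13.095): [(0, 15.4326) (0, 0) (41.8886, 0)]  |A|=323.2254
3. ⊥bis P4·P1 via (17.885,8.645): [(17.8876, 8.8425) (0, 15.4326) (0, 0) (17.7696, 0)]  |A|=216.5902
4. ⊥bis P4·P2 via (20.55,26.725): [(17.8876, 8.8425) (0, 15.4326) (0, 0) (17.7696, 0)]  |A|=216.5902
5. ⊥bis P4·P3 via (17.995,5.68): [(17.8365, 5.0126) (17.8876, 8.8425) (0, 15.4326) (0, 0) (16.6464, 0)]  |A|=213.7751
6. ⊥bis P4·P5 via (23.11,21.2): [(17.8365, 5.0126) (17.8876, 8.8425) (0, 15.4326) (0, 0) (16.6464, 0)]  |A|=213.7751
7. ⊥bis P4·P6 via (11.665,26.45): [(17.8365, 5.0126) (17.8876, 8.8425) (0, 15.4326) (0, 0) (16.6464, 0)]  |A|=213.7751
8. canonical 5-gon: [(17.8365, 5.0126) (17.8876, 8.8425) (0, 15.4326) (0, 0) (16.6464, 0)]
9. shoelace: 213.7751

Area of P4's cell: 213.7751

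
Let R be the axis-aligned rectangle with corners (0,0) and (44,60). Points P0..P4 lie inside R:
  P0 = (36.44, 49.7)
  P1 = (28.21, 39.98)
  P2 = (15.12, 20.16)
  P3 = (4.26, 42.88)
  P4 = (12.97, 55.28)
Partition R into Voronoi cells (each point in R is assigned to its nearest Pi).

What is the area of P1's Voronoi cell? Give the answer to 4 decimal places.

1. box [0,44]×[0,60]: [(0, 0) (44, 0) (44, 60) (0, 60)]
2. ⊥bis P1·P0 via (32.325,44.84): [(0, 0) (44, 0) (44, 34.9547) (14.4204, 60) (0, 60)]  |A|=2269.5843
3. ⊥bis P1·P2 via (21.665,30.07): [(0, 44.3785) (44, 15.319) (44, 34.9547) (14.4204, 60) (0, 60)]  |A|=956.2392
4. ⊥bis P1·P3 via (16.235,41.43): [(15.3634, 34.2318) (44, 15.319) (44, 34.9547) (18.1057, 56.8796)]  |A|=604.4355
5. ⊥bis P1·P4 via (20.59,47.63): [(16.4914, 43.5475) (15.3634, 34.2318) (44, 15.319) (44, 34.9547) (24.4679, 51.4927)]  |A|=557.6769
6. canonical 5-gon: [(16.4914, 43.5475) (15.3634, 34.2318) (44, 15.319) (44, 34.9547) (24.4679, 51.4927)]
7. shoelace: 557.6769

Area of P1's cell: 557.6769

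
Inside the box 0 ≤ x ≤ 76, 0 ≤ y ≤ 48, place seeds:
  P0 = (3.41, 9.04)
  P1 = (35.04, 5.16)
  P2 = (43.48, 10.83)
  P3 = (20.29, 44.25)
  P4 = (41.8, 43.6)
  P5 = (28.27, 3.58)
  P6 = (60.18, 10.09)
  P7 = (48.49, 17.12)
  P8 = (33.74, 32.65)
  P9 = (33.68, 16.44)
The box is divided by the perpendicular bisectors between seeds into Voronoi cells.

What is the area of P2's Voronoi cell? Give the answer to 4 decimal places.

1. box [0,76]×[0,48]: [(0, 0) (76, 0) (76, 48) (0, 48)]
2. ⊥bis P2·P0 via (23.445,9.935): [(23.8888, 0) (76, 0) (76, 48) (21.7446, 48)]  |A|=2552.7988
3. ⊥bis P2·P1 via (39.26,7.995): [(22.4113, 33.0749) (44.631, 0) (76, 0) (76, 48) (21.7446, 48)]  |A|=2209.7752
4. ⊥bis P2·P3 via (31.885,27.54): [(27.9595, 24.8161) (44.631, 0) (76, 0) (76, 48) (61.3707, 48)]  |A|=1711.7811
5. ⊥bis P2·P4 via (42.64,27.215): [(30.5213, 26.5937) (27.9595, 24.8161) (44.631, 0) (76, 0) (76, 28.9252)]  |A|=1121.4538
6. ⊥bis P2·P5 via (35.875,7.205): [(30.5213, 26.5937) (27.9595, 24.8161) (44.631, 0) (76, 0) (76, 28.9252)]  |A|=1121.4538
7. ⊥bis P2·P6 via (51.83,10.46): [(52.5951, 27.7254) (30.5213, 26.5937) (27.9595, 24.8161) (44.631, 0) (51.3665, 0)]  |A|=441.4705
8. ⊥bis P2·P7 via (45.985,13.975): [(51.7812, 9.3583) (30.3188, 26.4532) (27.9595, 24.8161) (44.631, 0) (51.3665, 0)]  |A|=235.9772
9. ⊥bis P2·P8 via (38.61,21.74): [(51.7812, 9.3583) (37.0887, 21.0609) (32.0064, 18.7923) (44.631, 0) (51.3665, 0)]  |A|=204.177
10. ⊥bis P2·P9 via (38.58,13.635): [(51.7812, 9.3583) (41.0327, 17.9195) (37.1496, 11.1363) (44.631, 0) (51.3665, 0)]  |A|=159.4125
11. canonical 5-gon: [(51.7812, 9.3583) (41.0327, 17.9195) (37.1496, 11.1363) (44.631, 0) (51.3665, 0)]
12. shoelace: 159.4125

Area of P2's cell: 159.4125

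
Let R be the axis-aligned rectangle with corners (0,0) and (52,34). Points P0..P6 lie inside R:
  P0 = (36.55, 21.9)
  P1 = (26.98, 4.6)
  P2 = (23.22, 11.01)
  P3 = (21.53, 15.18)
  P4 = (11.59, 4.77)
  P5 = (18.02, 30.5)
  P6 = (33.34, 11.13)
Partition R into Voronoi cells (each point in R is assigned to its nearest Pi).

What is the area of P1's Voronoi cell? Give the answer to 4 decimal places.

1. box [0,52]×[0,34]: [(0, 0) (52, 0) (52, 34) (0, 34)]
2. ⊥bis P1·P0 via (31.765,13.25): [(0, 30.8217) (0, 0) (52, 0) (52, 2.0564)]  |A|=854.8321
3. ⊥bis P1·P2 via (25.1,7.805): [(33.1121, 12.5048) (11.7941, 0) (52, 0) (52, 2.0564)]  |A|=270.8036
4. ⊥bis P1·P3 via (24.255,9.89): [(33.1121, 12.5048) (11.7941, 0) (52, 0) (52, 2.0564)]  |A|=270.8036
5. ⊥bis P1·P4 via (19.285,4.685): [(33.1121, 12.5048) (19.2818, 4.3921) (19.2332, 0) (52, 0) (52, 2.0564)]  |A|=254.4669
6. ⊥bis P1·P5 via (22.5,17.55): [(33.1121, 12.5048) (19.2818, 4.3921) (19.2332, 0) (52, 0) (52, 2.0564)]  |A|=254.4669
7. ⊥bis P1·P6 via (30.16,7.865): [(28.2965, 9.68) (19.2818, 4.3921) (19.2332, 0) (38.2352, 0)]  |A|=111.6382
8. canonical 4-gon: [(28.2965, 9.68) (19.2818, 4.3921) (19.2332, 0) (38.2352, 0)]
9. shoelace: 111.6382

Area of P1's cell: 111.6382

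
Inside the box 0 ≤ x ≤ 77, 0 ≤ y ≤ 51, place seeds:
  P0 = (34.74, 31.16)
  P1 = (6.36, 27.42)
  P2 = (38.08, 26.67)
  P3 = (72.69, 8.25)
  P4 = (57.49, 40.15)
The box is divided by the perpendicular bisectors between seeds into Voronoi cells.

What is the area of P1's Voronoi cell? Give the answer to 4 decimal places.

1. box [0,77]×[0,51]: [(0, 0) (77, 0) (77, 51) (0, 51)]
2. ⊥bis P1·P0 via (20.55,29.29): [(0, 0) (24.4099, 0) (17.689, 51) (0, 51)]  |A|=1073.5223
3. ⊥bis P1·P2 via (22.22,27.045): [(0, 0) (21.5805, 0) (22.011, 18.2039) (17.689, 51) (0, 51)]  |A|=1047.7694
4. ⊥bis P1·P3 via (39.525,17.835): [(0, 0) (21.5805, 0) (22.011, 18.2039) (17.689, 51) (0, 51)]  |A|=1047.7694
5. ⊥bis P1·P4 via (31.925,33.785): [(0, 0) (21.5805, 0) (22.011, 18.2039) (17.689, 51) (0, 51)]  |A|=1047.7694
6. canonical 5-gon: [(0, 0) (21.5805, 0) (22.011, 18.2039) (17.689, 51) (0, 51)]
7. shoelace: 1047.7694

Area of P1's cell: 1047.7694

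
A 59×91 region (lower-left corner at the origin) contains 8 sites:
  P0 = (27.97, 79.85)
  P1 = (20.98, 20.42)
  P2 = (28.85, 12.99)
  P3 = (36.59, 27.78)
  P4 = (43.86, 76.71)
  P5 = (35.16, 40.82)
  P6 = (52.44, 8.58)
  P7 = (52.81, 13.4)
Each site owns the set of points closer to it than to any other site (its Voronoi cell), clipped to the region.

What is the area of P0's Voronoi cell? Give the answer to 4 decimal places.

1. box [0,59]×[0,91]: [(0, 0) (59, 0) (59, 91) (0, 91)]
2. ⊥bis P0·P1 via (24.475,50.135): [(0, 53.0137) (59, 46.0743) (59, 91) (0, 91)]  |A|=2445.9056
3. ⊥bis P0·P2 via (28.41,46.42): [(0, 53.0137) (53.2777, 46.7473) (59, 46.8226) (59, 91) (0, 91)]  |A|=2443.7644
4. ⊥bis P0·P3 via (32.28,53.815): [(0, 53.0137) (16.042, 51.1269) (59, 58.2384) (59, 91) (0, 91)]  |A|=2184.6323
5. ⊥bis P0·P4 via (35.915,78.28): [(0, 53.0137) (16.042, 51.1269) (31.0399, 53.6097) (38.4286, 91) (0, 91)]  |A|=1342.0385
6. ⊥bis P0·P5 via (31.565,60.335): [(0, 54.5202) (32.3993, 60.4887) (38.4286, 91) (0, 91)]  |A|=1177.2132
7. ⊥bis P0·P6 via (40.205,44.215): [(0, 54.5202) (32.3993, 60.4887) (38.4286, 91) (0, 91)]  |A|=1177.2132
8. ⊥bis P0·P7 via (40.39,46.625): [(0, 54.5202) (32.3993, 60.4887) (38.4286, 91) (0, 91)]  |A|=1177.2132
9. canonical 4-gon: [(0, 54.5202) (32.3993, 60.4887) (38.4286, 91) (0, 91)]
10. shoelace: 1177.2132

Area of P0's cell: 1177.2132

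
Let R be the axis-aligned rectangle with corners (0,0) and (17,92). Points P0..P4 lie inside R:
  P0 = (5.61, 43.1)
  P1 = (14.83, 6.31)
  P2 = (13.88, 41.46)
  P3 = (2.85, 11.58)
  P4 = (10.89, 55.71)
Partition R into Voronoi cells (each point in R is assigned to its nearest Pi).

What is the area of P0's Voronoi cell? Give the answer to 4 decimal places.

Area of P0's cell: 210.0373

1. box [0,17]×[0,92]: [(0, 0) (17, 0) (17, 92) (0, 92)]
2. ⊥bis P0·P1 via (10.22,24.705): [(0, 22.1437) (17, 26.4041) (17, 92) (0, 92)]  |A|=1151.3429
3. ⊥bis P0·P2 via (9.745,42.28): [(0, 22.1437) (6.0526, 23.6606) (17, 78.8647) (17, 92) (0, 92)]  |A|=864.1909
4. ⊥bis P0·P3 via (4.23,27.34): [(0, 27.7104) (6.7387, 27.1203) (17, 78.8647) (17, 92) (0, 92)]  |A|=835.4849
5. ⊥bis P0·P4 via (8.25,49.405): [(0, 52.8594) (0, 27.7104) (6.7387, 27.1203) (10.935, 48.2808)]  |A|=210.0373
6. canonical 4-gon: [(0, 52.8594) (0, 27.7104) (6.7387, 27.1203) (10.935, 48.2808)]
7. shoelace: 210.0373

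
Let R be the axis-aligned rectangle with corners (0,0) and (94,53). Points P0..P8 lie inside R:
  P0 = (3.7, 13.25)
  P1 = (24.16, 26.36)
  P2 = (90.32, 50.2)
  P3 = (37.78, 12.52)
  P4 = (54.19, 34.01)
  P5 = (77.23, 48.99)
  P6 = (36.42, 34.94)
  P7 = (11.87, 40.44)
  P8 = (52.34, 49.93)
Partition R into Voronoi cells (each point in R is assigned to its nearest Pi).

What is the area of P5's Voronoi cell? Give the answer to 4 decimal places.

1. box [0,94]×[0,53]: [(0, 0) (94, 0) (94, 53) (0, 53)]
2. ⊥bis P5·P0 via (40.465,31.12): [(55.5912, 0) (94, 0) (94, 53) (29.83, 53)]  |A|=2718.3383
3. ⊥bis P5·P1 via (50.695,37.675): [(66.7603, 0) (94, 0) (94, 53) (44.1601, 53)]  |A|=2042.6083
4. ⊥bis P5·P2 via (83.775,49.595): [(66.7603, 0) (88.3594, 0) (83.4603, 53) (44.1601, 53)]  |A|=1613.8294
5. ⊥bis P5·P3 via (57.505,30.755): [(50.3416, 38.5037) (85.9368, 0) (88.3594, 0) (83.4603, 53) (44.1601, 53)]  |A|=1244.6461
6. ⊥bis P5·P4 via (65.71,41.5): [(87.6413, 7.7685) (83.4603, 53) (58.233, 53)]  |A|=570.5328
7. ⊥bis P5·P6 via (56.825,41.965): [(87.6413, 7.7685) (83.4603, 53) (58.233, 53)]  |A|=570.5328
8. ⊥bis P5·P7 via (44.55,44.715): [(87.6413, 7.7685) (83.4603, 53) (58.233, 53)]  |A|=570.5328
9. ⊥bis P5·P8 via (64.785,49.46): [(64.5517, 43.2816) (87.6413, 7.7685) (83.4603, 53) (64.9187, 53)]  |A|=538.0456
10. canonical 4-gon: [(64.5517, 43.2816) (87.6413, 7.7685) (83.4603, 53) (64.9187, 53)]
11. shoelace: 538.0456

Area of P5's cell: 538.0456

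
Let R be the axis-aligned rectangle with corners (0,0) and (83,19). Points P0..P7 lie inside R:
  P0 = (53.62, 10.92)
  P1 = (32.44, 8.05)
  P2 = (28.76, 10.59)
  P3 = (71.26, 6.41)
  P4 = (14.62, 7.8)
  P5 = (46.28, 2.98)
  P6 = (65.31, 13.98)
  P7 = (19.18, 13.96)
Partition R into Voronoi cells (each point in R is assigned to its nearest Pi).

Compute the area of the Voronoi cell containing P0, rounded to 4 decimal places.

Area of P0's cell: 229.5260

1. box [0,83]×[0,19]: [(0, 0) (83, 0) (83, 19) (0, 19)]
2. ⊥bis P0·P1 via (43.03,9.485): [(44.3153, 0) (83, 0) (83, 19) (41.7407, 19)]  |A|=759.4686
3. ⊥bis P0·P2 via (41.19,10.755): [(44.3153, 0) (83, 0) (83, 19) (41.7407, 19)]  |A|=759.4686
4. ⊥bis P0·P3 via (62.44,8.665): [(44.3153, 0) (60.2246, 0) (65.0823, 19) (41.7407, 19)]  |A|=372.8848
5. ⊥bis P0·P4 via (34.12,9.36): [(44.3153, 0) (60.2246, 0) (65.0823, 19) (41.7407, 19)]  |A|=372.8848
6. ⊥bis P0·P5 via (49.95,6.95): [(42.4317, 13.9001) (57.4681, 0) (60.2246, 0) (65.0823, 19) (41.7407, 19)]  |A|=281.4715
7. ⊥bis P0·P6 via (59.465,12.45): [(42.4317, 13.9001) (57.4681, 0) (60.2246, 0) (61.4596, 4.8302) (57.7505, 19) (41.7407, 19)]  |A|=229.526
8. ⊥bis P0·P7 via (36.4,12.44): [(42.4317, 13.9001) (57.4681, 0) (60.2246, 0) (61.4596, 4.8302) (57.7505, 19) (41.7407, 19)]  |A|=229.526
9. canonical 6-gon: [(42.4317, 13.9001) (57.4681, 0) (60.2246, 0) (61.4596, 4.8302) (57.7505, 19) (41.7407, 19)]
10. shoelace: 229.526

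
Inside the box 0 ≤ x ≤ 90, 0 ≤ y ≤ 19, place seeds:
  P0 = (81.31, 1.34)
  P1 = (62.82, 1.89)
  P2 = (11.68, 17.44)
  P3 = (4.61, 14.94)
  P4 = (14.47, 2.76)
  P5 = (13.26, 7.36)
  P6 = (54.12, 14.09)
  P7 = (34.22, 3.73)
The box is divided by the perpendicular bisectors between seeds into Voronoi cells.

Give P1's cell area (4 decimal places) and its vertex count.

1. box [0,90]×[0,19]: [(0, 0) (90, 0) (90, 19) (0, 19)]
2. ⊥bis P1·P0 via (72.065,1.615): [(0, 0) (72.017, 0) (72.5821, 19) (0, 19)]  |A|=1373.6914
3. ⊥bis P1·P2 via (37.25,9.665): [(34.3112, 0) (72.017, 0) (72.5821, 19) (40.0885, 19)]  |A|=666.8946
4. ⊥bis P1·P3 via (33.715,8.415): [(34.3112, 0) (72.017, 0) (72.5821, 19) (40.0885, 19)]  |A|=666.8946
5. ⊥bis P1·P4 via (38.645,2.325): [(38.8731, 15.003) (38.6032, 0) (72.017, 0) (72.5821, 19) (40.0885, 19)]  |A|=634.6983
6. ⊥bis P1·P5 via (38.04,4.625): [(39.3634, 16.6154) (38.8123, 11.6222) (38.6032, 0) (72.017, 0) (72.5821, 19) (40.0885, 19)]  |A|=633.9185
7. ⊥bis P1·P6 via (58.47,7.99): [(47.2656, 0) (72.017, 0) (72.5534, 18.0331)]  |A|=223.1711
8. ⊥bis P1·P7 via (48.52,2.81): [(48.3908, 0.8024) (48.3392, 0) (72.017, 0) (72.5534, 18.0331)]  |A|=222.7403
9. canonical 4-gon: [(48.3908, 0.8024) (48.3392, 0) (72.017, 0) (72.5534, 18.0331)]
10. shoelace: 222.7403

Area of P1's cell: 222.7403 (4 vertices)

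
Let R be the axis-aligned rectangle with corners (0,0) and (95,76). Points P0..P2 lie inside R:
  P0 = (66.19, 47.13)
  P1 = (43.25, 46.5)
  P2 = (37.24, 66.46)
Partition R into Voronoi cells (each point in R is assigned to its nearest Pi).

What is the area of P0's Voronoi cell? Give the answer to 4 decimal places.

Area of P0's cell: 2961.7649

1. box [0,95]×[0,76]: [(0, 0) (95, 0) (95, 76) (0, 76)]
2. ⊥bis P0·P1 via (54.72,46.815): [(56.0057, 0) (95, 0) (95, 76) (53.9185, 76)]  |A|=3042.8815
3. ⊥bis P0·P2 via (51.715,56.795): [(54.338, 60.7234) (56.0057, 0) (95, 0) (95, 76) (64.5382, 76)]  |A|=2961.7649
4. canonical 5-gon: [(54.338, 60.7234) (56.0057, 0) (95, 0) (95, 76) (64.5382, 76)]
5. shoelace: 2961.7649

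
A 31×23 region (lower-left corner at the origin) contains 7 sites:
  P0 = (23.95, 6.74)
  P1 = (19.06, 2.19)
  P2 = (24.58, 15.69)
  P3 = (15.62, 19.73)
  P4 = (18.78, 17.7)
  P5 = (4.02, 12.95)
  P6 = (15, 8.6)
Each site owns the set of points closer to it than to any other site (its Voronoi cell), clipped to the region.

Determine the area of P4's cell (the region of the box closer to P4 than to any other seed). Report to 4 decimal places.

Area of P4's cell: 53.4436

1. box [0,31]×[0,23]: [(0, 0) (31, 0) (31, 23) (0, 23)]
2. ⊥bis P4·P0 via (21.365,12.22): [(0, 2.1418) (31, 16.765) (31, 23) (0, 23)]  |A|=419.9449
3. ⊥bis P4·P1 via (18.92,9.945): [(0, 9.6034) (16.4476, 9.9004) (31, 16.765) (31, 23) (0, 23)]  |A|=358.5821
4. ⊥bis P4·P2 via (21.68,16.695): [(0, 9.6034) (16.4476, 9.9004) (19.8877, 11.5231) (23.865, 23) (0, 23)]  |A|=282.9956
5. ⊥bis P4·P3 via (17.2,18.715): [(11.4798, 9.8107) (16.4476, 9.9004) (19.8877, 11.5231) (23.865, 23) (19.9527, 23)]  |A|=74.5192
6. ⊥bis P4·P5 via (11.4,15.325): [(12.609, 11.5683) (13.1648, 9.8411) (16.4476, 9.9004) (19.8877, 11.5231) (23.865, 23) (19.9527, 23)]  |A|=73.0556
7. ⊥bis P4·P6 via (16.89,13.15): [(14.3127, 14.2206) (20.0033, 11.8568) (23.865, 23) (19.9527, 23)]  |A|=53.4436
8. canonical 4-gon: [(14.3127, 14.2206) (20.0033, 11.8568) (23.865, 23) (19.9527, 23)]
9. shoelace: 53.4436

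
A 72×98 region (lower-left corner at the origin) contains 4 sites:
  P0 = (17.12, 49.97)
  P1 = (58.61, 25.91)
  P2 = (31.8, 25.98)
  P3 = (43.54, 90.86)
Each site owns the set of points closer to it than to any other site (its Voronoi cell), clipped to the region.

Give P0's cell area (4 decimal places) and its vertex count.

Area of P0's cell: 1765.5071 (4 vertices)

1. box [0,72]×[0,98]: [(0, 0) (72, 0) (72, 98) (0, 98)]
2. ⊥bis P0·P1 via (37.865,37.94): [(0, 0) (15.8636, 0) (72, 96.8037) (72, 98) (0, 98)]  |A|=4338.8957
3. ⊥bis P0·P2 via (24.46,37.975): [(0, 23.0074) (45.2697, 50.7089) (72, 96.8037) (72, 98) (0, 98)]  |A|=3415.9135
4. ⊥bis P0·P3 via (30.33,70.415): [(0, 90.0119) (0, 23.0074) (45.2697, 50.7089) (49.5105, 58.022)]  |A|=1765.5071
5. canonical 4-gon: [(0, 90.0119) (0, 23.0074) (45.2697, 50.7089) (49.5105, 58.022)]
6. shoelace: 1765.5071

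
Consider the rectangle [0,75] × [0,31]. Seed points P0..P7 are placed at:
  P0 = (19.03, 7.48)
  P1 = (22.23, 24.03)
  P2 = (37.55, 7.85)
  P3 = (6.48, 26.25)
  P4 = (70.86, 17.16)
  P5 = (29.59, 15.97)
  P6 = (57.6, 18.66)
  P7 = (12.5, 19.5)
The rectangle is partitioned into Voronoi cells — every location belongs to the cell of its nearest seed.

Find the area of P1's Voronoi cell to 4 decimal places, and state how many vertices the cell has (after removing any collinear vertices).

Area of P1's cell: 194.4198 (5 vertices)

1. box [0,75]×[0,31]: [(0, 0) (75, 0) (75, 31) (0, 31)]
2. ⊥bis P1·P0 via (20.63,15.755): [(0, 19.7439) (75, 5.2424) (75, 31) (0, 31)]  |A|=1388.0155
3. ⊥bis P1·P2 via (29.89,15.94): [(0, 19.7439) (28.1575, 14.2995) (45.7954, 31) (0, 31)]  |A|=540.8739
4. ⊥bis P1·P3 via (14.355,25.14): [(13.2337, 17.1851) (28.1575, 14.2995) (45.7954, 31) (15.181, 31)]  |A|=361.5318
5. ⊥bis P1·P4 via (46.545,20.595): [(13.2337, 17.1851) (28.1575, 14.2995) (45.7954, 31) (15.181, 31)]  |A|=361.5318
6. ⊥bis P1·P5 via (25.91,20): [(13.2337, 17.1851) (21.151, 15.6543) (37.9562, 31) (15.181, 31)]  |A|=230.9294
7. ⊥bis P1·P6 via (39.915,21.345): [(13.2337, 17.1851) (21.151, 15.6543) (37.9562, 31) (15.181, 31)]  |A|=230.9294
8. ⊥bis P1·P7 via (17.365,21.765): [(14.6893, 27.512) (20.1169, 15.8542) (21.151, 15.6543) (37.9562, 31) (15.181, 31)]  |A|=194.4198
9. canonical 5-gon: [(14.6893, 27.512) (20.1169, 15.8542) (21.151, 15.6543) (37.9562, 31) (15.181, 31)]
10. shoelace: 194.4198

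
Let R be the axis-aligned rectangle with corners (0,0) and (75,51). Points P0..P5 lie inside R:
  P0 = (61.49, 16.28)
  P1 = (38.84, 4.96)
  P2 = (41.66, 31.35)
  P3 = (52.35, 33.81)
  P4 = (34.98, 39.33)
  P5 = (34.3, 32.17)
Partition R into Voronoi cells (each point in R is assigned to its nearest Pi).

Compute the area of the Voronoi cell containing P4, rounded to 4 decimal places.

Area of P4's cell: 630.5937

1. box [0,75]×[0,51]: [(0, 0) (75, 0) (75, 51) (0, 51)]
2. ⊥bis P4·P0 via (48.235,27.805): [(0, 0) (24.059, 0) (68.4027, 51) (0, 51)]  |A|=2357.7729
3. ⊥bis P4·P1 via (36.91,22.145): [(0, 17.9997) (44.0067, 22.942) (68.4027, 51) (0, 51)]  |A|=1685.737
4. ⊥bis P4·P2 via (38.32,35.34): [(0, 17.9997) (20.3331, 20.2833) (57.0276, 51) (0, 51)]  |A|=1211.3488
5. ⊥bis P4·P3 via (43.665,36.57): [(0, 17.9997) (20.3331, 20.2833) (45.0697, 40.9901) (48.2507, 51) (0, 51)]  |A|=1167.4208
6. ⊥bis P4·P5 via (34.64,35.75): [(0, 39.0398) (38.3849, 35.3943) (45.0697, 40.9901) (48.2507, 51) (0, 51)]  |A|=630.5937
7. canonical 5-gon: [(0, 39.0398) (38.3849, 35.3943) (45.0697, 40.9901) (48.2507, 51) (0, 51)]
8. shoelace: 630.5937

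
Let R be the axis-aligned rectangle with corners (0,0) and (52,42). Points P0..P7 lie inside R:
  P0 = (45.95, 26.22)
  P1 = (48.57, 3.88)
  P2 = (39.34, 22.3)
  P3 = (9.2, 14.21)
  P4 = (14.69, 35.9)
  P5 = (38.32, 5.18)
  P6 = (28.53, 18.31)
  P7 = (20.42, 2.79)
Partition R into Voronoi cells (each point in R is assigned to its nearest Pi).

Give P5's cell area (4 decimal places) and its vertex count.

1. box [0,52]×[0,42]: [(0, 0) (52, 0) (52, 42) (0, 42)]
2. ⊥bis P5·P0 via (42.135,15.7): [(0, 30.9799) (0, 0) (52, 0) (52, 12.1225)]  |A|=1120.6644
3. ⊥bis P5·P1 via (43.445,4.53): [(44.7418, 14.7547) (0, 30.9799) (0, 0) (42.8705, 0)]  |A|=1009.3188
4. ⊥bis P5·P2 via (38.83,13.74): [(44.5697, 13.398) (0, 16.0535) (0, 0) (42.8705, 0)]  |A|=644.9393
5. ⊥bis P5·P3 via (23.76,9.695): [(44.5697, 13.398) (25.265, 14.5482) (20.7536, 0) (42.8705, 0)]  |A|=291.1803
6. ⊥bis P5·P4 via (26.505,20.54): [(44.5697, 13.398) (25.265, 14.5482) (20.7536, 0) (42.8705, 0)]  |A|=291.1803
7. ⊥bis P5·P6 via (33.425,11.745): [(44.5697, 13.398) (36.3026, 13.8906) (21.6801, 2.9878) (20.7536, 0) (42.8705, 0)]  |A|=226.2017
8. ⊥bis P5·P7 via (29.37,3.985): [(44.5697, 13.398) (36.3026, 13.8906) (28.7948, 8.2927) (29.9021, 0) (42.8705, 0)]  |A|=180.0981
9. canonical 5-gon: [(44.5697, 13.398) (36.3026, 13.8906) (28.7948, 8.2927) (29.9021, 0) (42.8705, 0)]
10. shoelace: 180.0981

Area of P5's cell: 180.0981 (5 vertices)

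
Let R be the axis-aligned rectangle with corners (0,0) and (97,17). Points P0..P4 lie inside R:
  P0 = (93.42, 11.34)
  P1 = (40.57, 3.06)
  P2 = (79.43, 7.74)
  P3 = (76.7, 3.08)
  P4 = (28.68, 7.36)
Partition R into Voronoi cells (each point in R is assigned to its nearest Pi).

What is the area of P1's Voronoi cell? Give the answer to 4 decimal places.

Area of P1's cell: 387.8894

1. box [0,97]×[0,17]: [(0, 0) (97, 0) (97, 17) (0, 17)]
2. ⊥bis P1·P0 via (66.995,7.2): [(0, 0) (68.123, 0) (65.4596, 17) (0, 17)]  |A|=1135.4526
3. ⊥bis P1·P2 via (60,5.4): [(0, 0) (60.6503, 0) (58.603, 17) (0, 17)]  |A|=1013.6532
4. ⊥bis P1·P3 via (58.635,3.07): [(0, 0) (58.6367, 0) (58.6274, 16.7973) (58.603, 17) (0, 17)]  |A|=996.7414
5. ⊥bis P1·P4 via (34.625,5.21): [(32.7408, 0) (58.6367, 0) (58.6274, 16.7973) (58.603, 17) (38.8888, 17)]  |A|=387.8894
6. canonical 5-gon: [(32.7408, 0) (58.6367, 0) (58.6274, 16.7973) (58.603, 17) (38.8888, 17)]
7. shoelace: 387.8894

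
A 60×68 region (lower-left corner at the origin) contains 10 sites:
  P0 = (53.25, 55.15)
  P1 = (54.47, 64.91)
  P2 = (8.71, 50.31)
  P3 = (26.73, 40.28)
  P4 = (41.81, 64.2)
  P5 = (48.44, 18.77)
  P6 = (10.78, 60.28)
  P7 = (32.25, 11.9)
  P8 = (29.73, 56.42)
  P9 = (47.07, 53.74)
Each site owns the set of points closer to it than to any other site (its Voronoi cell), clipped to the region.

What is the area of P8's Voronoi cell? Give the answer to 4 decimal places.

Area of P8's cell: 305.0017

1. box [0,60]×[0,68]: [(0, 0) (60, 0) (60, 68) (0, 68)]
2. ⊥bis P8·P0 via (41.49,55.785): [(0, 0) (38.4778, 0) (42.1496, 68) (0, 68)]  |A|=2741.3305
3. ⊥bis P8·P1 via (42.1,60.665): [(0, 0) (38.4778, 0) (41.8006, 61.5374) (39.5829, 68) (0, 68)]  |A|=2733.0367
4. ⊥bis P8·P2 via (19.22,53.365): [(34.7319, 0) (38.4778, 0) (41.8006, 61.5374) (39.5829, 68) (14.966, 68)]  |A|=1043.3094
5. ⊥bis P8·P3 via (28.23,48.35): [(20.2464, 49.8339) (40.9608, 45.9837) (41.8006, 61.5374) (39.5829, 68) (14.966, 68)]  |A|=468.9313
6. ⊥bis P8·P4 via (35.77,60.31): [(20.2464, 49.8339) (40.9608, 45.9837) (41.273, 51.7656) (30.8173, 68) (14.966, 68)]  |A|=385.2388
7. ⊥bis P8·P5 via (39.085,37.595): [(20.2464, 49.8339) (40.9608, 45.9837) (41.273, 51.7656) (30.8173, 68) (14.966, 68)]  |A|=385.2388
8. ⊥bis P8·P6 via (20.255,58.35): [(19.2315, 53.3254) (20.2464, 49.8339) (40.9608, 45.9837) (41.273, 51.7656) (30.8173, 68) (22.2206, 68)]  |A|=332.009
9. ⊥bis P8·P7 via (30.99,34.16): [(19.2315, 53.3254) (20.2464, 49.8339) (40.9608, 45.9837) (41.273, 51.7656) (30.8173, 68) (22.2206, 68)]  |A|=332.009
10. ⊥bis P8·P9 via (38.4,55.08): [(19.2315, 53.3254) (20.2464, 49.8339) (37.1049, 46.7004) (38.5429, 56.0045) (30.8173, 68) (22.2206, 68)]  |A|=305.0017
11. canonical 6-gon: [(19.2315, 53.3254) (20.2464, 49.8339) (37.1049, 46.7004) (38.5429, 56.0045) (30.8173, 68) (22.2206, 68)]
12. shoelace: 305.0017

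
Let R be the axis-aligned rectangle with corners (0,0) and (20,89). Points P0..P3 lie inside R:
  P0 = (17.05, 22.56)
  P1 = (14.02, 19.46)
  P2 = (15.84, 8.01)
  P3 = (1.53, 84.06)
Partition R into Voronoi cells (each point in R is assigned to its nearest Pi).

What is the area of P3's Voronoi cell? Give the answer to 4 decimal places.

1. box [0,20]×[0,89]: [(0, 0) (20, 0) (20, 89) (0, 89)]
2. ⊥bis P3·P0 via (9.29,53.31): [(0, 50.9656) (20, 56.0128) (20, 89) (0, 89)]  |A|=710.2165
3. ⊥bis P3·P1 via (7.775,51.76): [(0, 50.9656) (20, 56.0128) (20, 89) (0, 89)]  |A|=710.2165
4. ⊥bis P3·P2 via (8.685,46.035): [(0, 50.9656) (20, 56.0128) (20, 89) (0, 89)]  |A|=710.2165
5. canonical 4-gon: [(0, 50.9656) (20, 56.0128) (20, 89) (0, 89)]
6. shoelace: 710.2165

Area of P3's cell: 710.2165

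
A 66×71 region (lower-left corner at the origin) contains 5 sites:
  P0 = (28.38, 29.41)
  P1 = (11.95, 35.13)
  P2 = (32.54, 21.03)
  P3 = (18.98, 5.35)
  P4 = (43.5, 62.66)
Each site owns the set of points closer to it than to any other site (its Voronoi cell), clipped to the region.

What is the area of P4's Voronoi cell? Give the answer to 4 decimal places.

Area of P4's cell: 1346.6131

1. box [0,66]×[0,71]: [(0, 0) (66, 0) (66, 71) (0, 71)]
2. ⊥bis P4·P0 via (35.94,46.035): [(0, 62.3782) (66, 32.3656) (66, 71) (0, 71)]  |A|=1559.4529
3. ⊥bis P4·P1 via (27.725,48.895): [(26.4583, 50.3467) (66, 32.3656) (66, 71) (8.4365, 71)]  |A|=1358.2731
4. ⊥bis P4·P2 via (38.02,41.845): [(26.4583, 50.3467) (54.9638, 37.3842) (66, 34.4787) (66, 71) (8.4365, 71)]  |A|=1346.6131
5. ⊥bis P4·P3 via (31.24,34.005): [(26.4583, 50.3467) (54.9638, 37.3842) (66, 34.4787) (66, 71) (8.4365, 71)]  |A|=1346.6131
6. canonical 5-gon: [(26.4583, 50.3467) (54.9638, 37.3842) (66, 34.4787) (66, 71) (8.4365, 71)]
7. shoelace: 1346.6131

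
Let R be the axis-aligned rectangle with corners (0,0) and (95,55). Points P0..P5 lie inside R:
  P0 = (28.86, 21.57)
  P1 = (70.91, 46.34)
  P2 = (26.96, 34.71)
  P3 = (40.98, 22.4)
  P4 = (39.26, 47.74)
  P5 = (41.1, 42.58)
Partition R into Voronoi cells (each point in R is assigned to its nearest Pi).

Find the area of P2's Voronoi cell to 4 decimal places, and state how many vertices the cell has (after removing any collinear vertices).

1. box [0,95]×[0,55]: [(0, 0) (95, 0) (95, 55) (0, 55)]
2. ⊥bis P2·P0 via (27.91,28.14): [(0, 24.1043) (95, 37.841) (95, 55) (0, 55)]  |A|=2282.5984
3. ⊥bis P2·P1 via (48.935,40.525): [(0, 24.1043) (51.3167, 31.5245) (45.1046, 55) (0, 55)]  |A|=1322.1587
4. ⊥bis P2·P3 via (33.97,28.555): [(0, 24.1043) (34.4339, 29.0833) (47.9033, 44.4238) (45.1046, 55) (0, 55)]  |A|=1209.1045
5. ⊥bis P2·P4 via (33.11,41.225): [(0, 24.1043) (34.4339, 29.0833) (39.6631, 35.039) (18.5175, 55) (0, 55)]  |A|=887.0437
6. ⊥bis P2·P5 via (34.03,38.645): [(0, 24.1043) (34.4339, 29.0833) (37.4438, 32.5114) (32.0228, 42.2512) (18.5175, 55) (0, 55)]  |A|=869.3847
7. canonical 6-gon: [(0, 24.1043) (34.4339, 29.0833) (37.4438, 32.5114) (32.0228, 42.2512) (18.5175, 55) (0, 55)]
8. shoelace: 869.3847

Area of P2's cell: 869.3847 (6 vertices)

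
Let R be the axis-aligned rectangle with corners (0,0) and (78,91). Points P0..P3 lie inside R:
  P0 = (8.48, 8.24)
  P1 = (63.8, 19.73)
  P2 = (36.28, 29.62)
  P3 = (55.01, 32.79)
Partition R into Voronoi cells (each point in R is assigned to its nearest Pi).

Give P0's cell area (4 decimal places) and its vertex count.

Area of P0's cell: 887.0808 (3 vertices)

1. box [0,78]×[0,91]: [(0, 0) (78, 0) (78, 91) (0, 91)]
2. ⊥bis P0·P1 via (36.14,13.985): [(0, 0) (39.0447, 0) (20.1439, 91) (0, 91)]  |A|=2693.0826
3. ⊥bis P0·P2 via (22.38,18.93): [(0, 48.0303) (0, 0) (36.9384, 0)]  |A|=887.0808
4. ⊥bis P0·P3 via (31.745,20.515): [(0, 48.0303) (0, 0) (36.9384, 0)]  |A|=887.0808
5. canonical 3-gon: [(0, 48.0303) (0, 0) (36.9384, 0)]
6. shoelace: 887.0808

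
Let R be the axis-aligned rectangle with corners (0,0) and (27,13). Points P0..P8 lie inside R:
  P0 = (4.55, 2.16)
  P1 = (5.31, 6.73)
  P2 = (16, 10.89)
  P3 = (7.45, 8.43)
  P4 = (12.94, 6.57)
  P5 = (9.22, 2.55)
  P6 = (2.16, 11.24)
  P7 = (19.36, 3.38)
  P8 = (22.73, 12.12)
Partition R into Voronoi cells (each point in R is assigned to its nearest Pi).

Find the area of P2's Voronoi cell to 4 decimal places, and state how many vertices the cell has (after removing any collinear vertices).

1. box [0,27]×[0,13]: [(0, 0) (27, 0) (27, 13) (0, 13)]
2. ⊥bis P2·P0 via (10.275,6.525): [(15.25, 0) (27, 0) (27, 13) (5.3382, 13)]  |A|=217.1772
3. ⊥bis P2·P1 via (10.655,8.81): [(12.8673, 3.125) (15.25, 0) (27, 0) (27, 13) (9.0245, 13)]  |A|=198.9761
4. ⊥bis P2·P3 via (11.725,9.66): [(14.0525, 1.5706) (15.25, 0) (27, 0) (27, 13) (10.764, 13)]  |A|=186.17
5. ⊥bis P2·P4 via (14.47,8.73): [(11.3584, 10.934) (26.7947, 0) (27, 0) (27, 13) (10.764, 13)]  |A|=119.5641
6. ⊥bis P2·P5 via (12.61,6.72): [(11.3584, 10.934) (26.7947, 0) (27, 0) (27, 13) (10.764, 13)]  |A|=119.5641
7. ⊥bis P2·P6 via (9.08,11.065): [(11.3584, 10.934) (26.7947, 0) (27, 0) (27, 13) (10.764, 13)]  |A|=119.5641
8. ⊥bis P2·P7 via (17.68,7.135): [(11.3584, 10.934) (17.0927, 6.8722) (27, 11.3048) (27, 13) (10.764, 13)]  |A|=62.8587
9. ⊥bis P2·P8 via (19.365,11.505): [(11.3584, 10.934) (17.0927, 6.8722) (19.9759, 8.1622) (19.0918, 13) (10.764, 13)]  |A|=37.7759
10. canonical 5-gon: [(11.3584, 10.934) (17.0927, 6.8722) (19.9759, 8.1622) (19.0918, 13) (10.764, 13)]
11. shoelace: 37.7759

Area of P2's cell: 37.7759 (5 vertices)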